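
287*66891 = 19197717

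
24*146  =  3504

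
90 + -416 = -326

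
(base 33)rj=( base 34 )QQ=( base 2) 1110001110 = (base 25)1ba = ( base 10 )910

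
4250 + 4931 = 9181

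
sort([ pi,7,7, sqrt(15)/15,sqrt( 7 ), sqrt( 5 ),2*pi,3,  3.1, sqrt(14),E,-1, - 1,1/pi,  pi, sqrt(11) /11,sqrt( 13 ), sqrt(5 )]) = [ - 1, - 1,sqrt (15 ) /15,sqrt(11) /11, 1/pi, sqrt (5), sqrt(5), sqrt( 7),E,3,3.1, pi,pi,sqrt(13 ),sqrt( 14 ),2 * pi,7,7 ]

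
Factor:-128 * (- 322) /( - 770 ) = -2^7*5^(-1 )*11^( - 1)*23^1 = -2944/55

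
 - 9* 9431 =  - 84879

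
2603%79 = 75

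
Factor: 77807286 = 2^1*3^2*53^1 * 81559^1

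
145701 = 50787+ 94914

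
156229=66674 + 89555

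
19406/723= 19406/723 = 26.84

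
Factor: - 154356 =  - 2^2 * 3^1*19^1*677^1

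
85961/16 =85961/16=5372.56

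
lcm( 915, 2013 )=10065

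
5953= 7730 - 1777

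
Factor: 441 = 3^2*7^2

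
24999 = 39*641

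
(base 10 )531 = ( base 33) G3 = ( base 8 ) 1023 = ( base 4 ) 20103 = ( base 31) H4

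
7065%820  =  505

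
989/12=82 + 5/12 = 82.42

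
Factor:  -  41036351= - 17^1*947^1*2549^1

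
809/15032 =809/15032 =0.05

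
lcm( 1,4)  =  4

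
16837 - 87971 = -71134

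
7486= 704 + 6782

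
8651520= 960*9012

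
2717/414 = 2717/414 = 6.56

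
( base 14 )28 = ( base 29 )17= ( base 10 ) 36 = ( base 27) 19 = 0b100100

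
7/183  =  7/183 = 0.04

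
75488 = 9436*8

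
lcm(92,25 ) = 2300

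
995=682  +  313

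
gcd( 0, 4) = 4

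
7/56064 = 7/56064 = 0.00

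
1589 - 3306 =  - 1717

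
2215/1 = 2215 = 2215.00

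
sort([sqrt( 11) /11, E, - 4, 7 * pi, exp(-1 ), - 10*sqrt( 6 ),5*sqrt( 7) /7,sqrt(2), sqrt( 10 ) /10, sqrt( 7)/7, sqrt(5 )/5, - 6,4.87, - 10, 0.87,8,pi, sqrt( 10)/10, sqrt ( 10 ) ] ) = [ - 10 * sqrt( 6 ), - 10, - 6, - 4, sqrt(11 ) /11,sqrt(10)/10  ,  sqrt ( 10 )/10,exp ( - 1),sqrt(7) /7,sqrt( 5)/5,0.87,sqrt(  2 ), 5 * sqrt(7 ) /7 , E,pi, sqrt( 10 ),4.87,8, 7 * pi]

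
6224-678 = 5546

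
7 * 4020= 28140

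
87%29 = 0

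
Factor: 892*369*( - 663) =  - 2^2*3^3*13^1*17^1*41^1*223^1= - 218225124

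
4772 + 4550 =9322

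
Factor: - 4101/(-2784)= 1367/928= 2^( - 5)*29^( - 1) *1367^1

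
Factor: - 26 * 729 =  - 18954=- 2^1*3^6 * 13^1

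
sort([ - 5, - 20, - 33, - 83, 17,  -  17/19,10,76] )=[-83, - 33, - 20, - 5, - 17/19,10,17, 76] 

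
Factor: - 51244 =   -  2^2*23^1*557^1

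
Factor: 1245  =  3^1*5^1*83^1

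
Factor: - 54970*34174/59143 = - 2^2*5^1*7^( - 1)*17^( - 1)* 23^1*71^( - 1)*239^1*2441^1=- 268363540/8449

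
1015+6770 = 7785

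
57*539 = 30723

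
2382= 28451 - 26069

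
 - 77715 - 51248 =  - 128963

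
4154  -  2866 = 1288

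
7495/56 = 133 + 47/56 = 133.84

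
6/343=6/343 =0.02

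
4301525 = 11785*365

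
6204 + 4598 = 10802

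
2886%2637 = 249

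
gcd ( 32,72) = 8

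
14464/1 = 14464  =  14464.00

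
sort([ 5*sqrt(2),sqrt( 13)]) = [sqrt( 13),5*sqrt(2)]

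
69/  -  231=-1 + 54/77  =  - 0.30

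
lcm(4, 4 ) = 4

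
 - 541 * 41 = - 22181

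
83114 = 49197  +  33917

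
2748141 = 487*5643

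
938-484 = 454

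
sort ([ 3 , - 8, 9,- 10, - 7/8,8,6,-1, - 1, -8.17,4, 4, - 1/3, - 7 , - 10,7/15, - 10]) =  [ - 10, - 10, - 10,-8.17, - 8, - 7, - 1, - 1, - 7/8, - 1/3, 7/15,3,4  ,  4, 6, 8,9 ]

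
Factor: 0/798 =0  =  0^1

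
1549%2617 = 1549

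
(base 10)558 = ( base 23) 116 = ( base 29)J7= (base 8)1056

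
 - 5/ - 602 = 5/602= 0.01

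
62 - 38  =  24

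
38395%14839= 8717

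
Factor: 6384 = 2^4*3^1*7^1 *19^1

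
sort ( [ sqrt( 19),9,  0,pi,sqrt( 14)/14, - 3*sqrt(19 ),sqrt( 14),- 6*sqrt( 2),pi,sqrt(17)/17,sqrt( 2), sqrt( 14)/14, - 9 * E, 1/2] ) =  [ - 9*E, - 3*sqrt( 19), - 6*sqrt(2), 0, sqrt( 17)/17,  sqrt( 14)/14,sqrt( 14) /14,1/2,sqrt( 2 ), pi, pi,sqrt (14 ),  sqrt(19 ),9]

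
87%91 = 87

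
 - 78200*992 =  - 77574400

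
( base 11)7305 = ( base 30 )AMP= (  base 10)9685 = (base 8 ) 22725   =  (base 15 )2D0A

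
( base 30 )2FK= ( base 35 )1tu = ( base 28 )2P2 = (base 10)2270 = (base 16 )8de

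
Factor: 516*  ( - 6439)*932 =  - 2^4*3^1*43^1*47^1*137^1*233^1 = -3096592368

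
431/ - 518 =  - 1 + 87/518 = - 0.83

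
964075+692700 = 1656775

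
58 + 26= 84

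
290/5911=290/5911 = 0.05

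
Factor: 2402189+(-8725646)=-6323457 = -3^1*7^1*127^1*2371^1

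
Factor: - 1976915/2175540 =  - 2^( - 2) * 3^(-1 )*101^( - 1 )*359^( - 1 ) *395383^1=- 395383/435108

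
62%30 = 2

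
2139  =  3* 713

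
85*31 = 2635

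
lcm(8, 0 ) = 0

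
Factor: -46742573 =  - 59^1 * 792247^1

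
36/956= 9/239 = 0.04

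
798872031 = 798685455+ 186576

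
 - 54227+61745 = 7518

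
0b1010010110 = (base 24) 13e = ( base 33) k2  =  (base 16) 296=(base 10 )662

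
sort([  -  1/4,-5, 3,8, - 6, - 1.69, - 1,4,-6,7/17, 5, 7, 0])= [ - 6, - 6,-5, - 1.69, - 1, -1/4, 0, 7/17,3, 4, 5, 7 , 8]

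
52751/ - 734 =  - 52751/734 = - 71.87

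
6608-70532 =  -63924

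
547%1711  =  547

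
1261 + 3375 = 4636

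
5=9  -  4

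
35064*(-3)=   -  105192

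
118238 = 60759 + 57479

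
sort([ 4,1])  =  [ 1,4 ] 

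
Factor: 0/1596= 0 = 0^1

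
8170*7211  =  58913870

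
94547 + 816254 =910801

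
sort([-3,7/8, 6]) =[-3, 7/8, 6]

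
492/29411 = 492/29411= 0.02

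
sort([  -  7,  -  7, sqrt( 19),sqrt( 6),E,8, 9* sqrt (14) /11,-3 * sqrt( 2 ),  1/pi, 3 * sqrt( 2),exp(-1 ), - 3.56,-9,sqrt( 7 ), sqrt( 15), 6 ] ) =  [ - 9, - 7,-7, -3*sqrt( 2 ), - 3.56,1/pi,exp( - 1),  sqrt(6), sqrt( 7),E,9*sqrt( 14)/11 , sqrt( 15),  3*sqrt( 2),sqrt( 19),6, 8]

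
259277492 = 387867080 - 128589588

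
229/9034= 229/9034 = 0.03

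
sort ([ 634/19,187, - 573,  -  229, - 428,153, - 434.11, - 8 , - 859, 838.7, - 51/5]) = [-859, - 573,- 434.11, - 428, - 229, - 51/5, - 8,  634/19,153 , 187, 838.7 ]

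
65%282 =65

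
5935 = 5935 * 1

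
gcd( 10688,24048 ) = 2672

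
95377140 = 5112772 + 90264368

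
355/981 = 355/981 =0.36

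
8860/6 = 1476 + 2/3 = 1476.67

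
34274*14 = 479836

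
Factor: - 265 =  - 5^1*53^1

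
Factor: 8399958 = 2^1*3^1 * 7^1*199999^1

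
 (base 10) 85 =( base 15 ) 5a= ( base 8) 125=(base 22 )3j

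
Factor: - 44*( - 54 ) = 2376 = 2^3  *3^3*11^1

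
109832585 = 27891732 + 81940853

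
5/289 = 5/289 = 0.02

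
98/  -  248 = -49/124 = - 0.40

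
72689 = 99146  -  26457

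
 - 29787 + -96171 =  - 125958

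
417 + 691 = 1108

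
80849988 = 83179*972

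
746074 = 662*1127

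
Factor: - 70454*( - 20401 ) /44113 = 2^1*23^1 * 31^( - 1 )* 887^1*1423^(- 1 )*35227^1 = 1437332054/44113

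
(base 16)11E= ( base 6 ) 1154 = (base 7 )556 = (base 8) 436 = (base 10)286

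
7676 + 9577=17253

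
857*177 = 151689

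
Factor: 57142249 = 811^1*70459^1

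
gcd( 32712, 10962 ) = 174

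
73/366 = 73/366 = 0.20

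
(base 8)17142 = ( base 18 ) 1602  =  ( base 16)1E62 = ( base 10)7778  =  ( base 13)3704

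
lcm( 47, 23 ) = 1081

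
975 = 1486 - 511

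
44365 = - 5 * ( - 8873)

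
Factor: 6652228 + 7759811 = 14412039 = 3^1*17^1*282589^1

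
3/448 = 3/448 = 0.01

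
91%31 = 29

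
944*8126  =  7670944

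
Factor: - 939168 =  -2^5*3^3 * 1087^1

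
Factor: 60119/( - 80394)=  - 2^( - 1)*3^( - 1)*79^1*761^1*13399^(  -  1) 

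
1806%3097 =1806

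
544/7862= 272/3931 = 0.07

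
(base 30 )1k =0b110010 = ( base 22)26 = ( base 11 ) 46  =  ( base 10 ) 50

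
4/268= 1/67 = 0.01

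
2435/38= 2435/38 = 64.08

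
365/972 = 365/972 = 0.38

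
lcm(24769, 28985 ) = 1362295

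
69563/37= 69563/37= 1880.08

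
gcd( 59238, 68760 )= 18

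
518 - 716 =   -  198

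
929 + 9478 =10407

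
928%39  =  31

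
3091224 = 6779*456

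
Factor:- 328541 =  - 29^1 * 11329^1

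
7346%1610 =906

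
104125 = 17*6125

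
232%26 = 24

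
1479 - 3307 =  - 1828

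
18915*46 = 870090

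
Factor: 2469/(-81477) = - 3^ ( - 1 )*11^(- 1 ) = - 1/33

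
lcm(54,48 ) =432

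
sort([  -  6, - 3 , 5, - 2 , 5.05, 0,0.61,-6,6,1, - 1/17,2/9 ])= [ - 6, - 6 , - 3, - 2, - 1/17, 0,2/9, 0.61, 1,  5,5.05,6]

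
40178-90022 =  - 49844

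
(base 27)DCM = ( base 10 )9823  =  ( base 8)23137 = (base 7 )40432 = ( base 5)303243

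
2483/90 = 27 + 53/90=27.59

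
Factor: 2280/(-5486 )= - 2^2*3^1*5^1*13^( - 1)*19^1*211^( - 1 ) = -1140/2743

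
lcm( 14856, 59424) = 59424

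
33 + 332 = 365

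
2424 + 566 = 2990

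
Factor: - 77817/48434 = -2^( - 1 )*3^1*61^( - 1) * 397^( - 1 ) * 25939^1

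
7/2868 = 7/2868 = 0.00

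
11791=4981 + 6810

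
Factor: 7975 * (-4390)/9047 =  - 35010250/9047 = -2^1*5^3*11^1*29^1*83^( - 1)*109^( - 1) * 439^1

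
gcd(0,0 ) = 0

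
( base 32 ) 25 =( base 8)105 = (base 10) 69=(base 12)59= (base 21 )36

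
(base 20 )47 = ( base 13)69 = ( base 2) 1010111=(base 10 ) 87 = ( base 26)39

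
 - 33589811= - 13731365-19858446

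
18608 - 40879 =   -  22271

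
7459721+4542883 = 12002604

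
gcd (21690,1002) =6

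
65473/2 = 32736 + 1/2 = 32736.50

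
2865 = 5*573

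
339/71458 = 339/71458 = 0.00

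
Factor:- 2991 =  - 3^1*997^1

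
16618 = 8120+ 8498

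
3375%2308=1067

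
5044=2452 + 2592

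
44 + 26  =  70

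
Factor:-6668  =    -  2^2 * 1667^1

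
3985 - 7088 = -3103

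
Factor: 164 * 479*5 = 2^2*5^1  *  41^1*479^1 = 392780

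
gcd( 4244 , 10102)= 2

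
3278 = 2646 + 632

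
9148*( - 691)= - 6321268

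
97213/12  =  97213/12 =8101.08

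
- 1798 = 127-1925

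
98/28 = 3 + 1/2 = 3.50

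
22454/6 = 11227/3 =3742.33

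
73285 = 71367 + 1918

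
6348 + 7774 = 14122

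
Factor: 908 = 2^2*227^1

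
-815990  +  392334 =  - 423656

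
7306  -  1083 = 6223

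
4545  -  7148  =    -  2603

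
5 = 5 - 0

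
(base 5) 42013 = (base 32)2M6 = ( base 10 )2758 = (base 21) 657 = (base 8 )5306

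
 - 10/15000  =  -1/1500 = - 0.00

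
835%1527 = 835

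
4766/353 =4766/353 = 13.50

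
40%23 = 17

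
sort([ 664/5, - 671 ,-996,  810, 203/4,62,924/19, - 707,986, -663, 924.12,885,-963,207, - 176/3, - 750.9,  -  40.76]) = [ - 996,-963,-750.9, -707, - 671 ,-663, - 176/3, - 40.76,924/19,203/4,62, 664/5,207,810 , 885, 924.12,986 ] 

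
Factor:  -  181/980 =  - 2^( - 2)*5^( - 1)*7^( - 2) * 181^1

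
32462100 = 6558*4950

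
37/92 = 37/92  =  0.40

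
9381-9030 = 351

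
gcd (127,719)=1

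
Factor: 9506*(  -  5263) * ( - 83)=2^1  *  7^2*19^1*83^1*97^1*277^1 = 4152496474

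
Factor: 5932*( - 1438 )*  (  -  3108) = 26511911328 =2^5*3^1 * 7^1*37^1*719^1*1483^1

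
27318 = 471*58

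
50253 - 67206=-16953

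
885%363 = 159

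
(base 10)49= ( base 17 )2F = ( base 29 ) 1k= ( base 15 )34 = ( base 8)61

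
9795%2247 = 807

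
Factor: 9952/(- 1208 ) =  - 2^2* 151^( -1)*311^1 = - 1244/151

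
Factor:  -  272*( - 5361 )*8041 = 11725321872 = 2^4*3^1*11^1*17^2*43^1*1787^1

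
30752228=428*71851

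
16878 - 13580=3298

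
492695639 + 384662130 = 877357769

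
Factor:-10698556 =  - 2^2*11^1*243149^1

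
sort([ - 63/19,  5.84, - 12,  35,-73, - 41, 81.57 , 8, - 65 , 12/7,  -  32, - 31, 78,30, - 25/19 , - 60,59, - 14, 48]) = [ - 73 , - 65, - 60,- 41, - 32 , - 31, - 14, - 12, - 63/19, - 25/19, 12/7, 5.84,  8,30  ,  35,  48, 59,78, 81.57 ]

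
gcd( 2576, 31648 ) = 368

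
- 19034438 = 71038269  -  90072707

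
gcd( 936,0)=936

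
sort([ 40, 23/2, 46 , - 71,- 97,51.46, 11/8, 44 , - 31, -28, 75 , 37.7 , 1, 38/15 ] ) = [-97, - 71, - 31,-28,  1, 11/8,38/15, 23/2,37.7, 40, 44,46,51.46, 75 ]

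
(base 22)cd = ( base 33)8D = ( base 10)277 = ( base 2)100010101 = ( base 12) 1B1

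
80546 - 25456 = 55090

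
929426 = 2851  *326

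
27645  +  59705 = 87350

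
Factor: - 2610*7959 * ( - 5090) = 105734519100 = 2^2 * 3^3*5^2* 7^1*29^1*379^1*509^1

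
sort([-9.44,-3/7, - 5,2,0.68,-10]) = [ - 10, - 9.44, - 5, - 3/7,0.68,2 ]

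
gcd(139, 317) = 1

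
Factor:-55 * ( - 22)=1210 = 2^1 * 5^1*11^2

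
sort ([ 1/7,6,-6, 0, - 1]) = [- 6, - 1, 0, 1/7 , 6] 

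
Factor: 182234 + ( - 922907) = - 740673 = - 3^2*17^1*47^1*103^1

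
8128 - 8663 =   -  535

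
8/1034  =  4/517 =0.01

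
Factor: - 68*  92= - 2^4*17^1*23^1= - 6256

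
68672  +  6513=75185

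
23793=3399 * 7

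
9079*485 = 4403315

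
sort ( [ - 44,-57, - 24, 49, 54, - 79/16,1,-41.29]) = [ - 57, - 44, - 41.29, - 24,-79/16,1, 49,  54]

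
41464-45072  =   - 3608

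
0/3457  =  0 = 0.00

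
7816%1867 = 348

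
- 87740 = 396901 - 484641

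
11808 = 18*656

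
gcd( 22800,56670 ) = 30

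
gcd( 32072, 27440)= 8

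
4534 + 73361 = 77895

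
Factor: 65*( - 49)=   -  5^1*7^2* 13^1  =  - 3185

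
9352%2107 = 924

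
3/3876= 1/1292=0.00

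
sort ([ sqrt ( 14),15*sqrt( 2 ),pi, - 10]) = [ - 10,pi, sqrt(14 ),  15 * sqrt( 2 )]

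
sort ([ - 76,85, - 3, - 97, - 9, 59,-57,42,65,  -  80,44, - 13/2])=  [ - 97, - 80, - 76, - 57, - 9 , - 13/2, - 3,  42, 44,59,65,85]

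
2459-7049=-4590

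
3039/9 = 1013/3 = 337.67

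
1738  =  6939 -5201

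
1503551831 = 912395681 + 591156150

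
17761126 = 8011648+9749478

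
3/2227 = 3/2227 = 0.00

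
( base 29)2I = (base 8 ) 114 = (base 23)37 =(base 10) 76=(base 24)34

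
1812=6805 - 4993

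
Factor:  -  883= - 883^1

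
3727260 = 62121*60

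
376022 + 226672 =602694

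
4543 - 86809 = - 82266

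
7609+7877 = 15486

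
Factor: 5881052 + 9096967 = 14978019 = 3^1*7^1* 713239^1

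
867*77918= 67554906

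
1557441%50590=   39741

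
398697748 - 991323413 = - 592625665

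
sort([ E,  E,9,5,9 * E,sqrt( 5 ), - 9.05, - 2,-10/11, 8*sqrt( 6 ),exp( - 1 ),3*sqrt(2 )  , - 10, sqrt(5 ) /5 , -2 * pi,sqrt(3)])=[ - 10,-9.05, - 2*pi, - 2, - 10/11,exp(- 1),sqrt( 5)/5,sqrt( 3 ),sqrt( 5 ),E,E, 3 * sqrt ( 2) , 5 , 9,  8 * sqrt( 6),9  *E ] 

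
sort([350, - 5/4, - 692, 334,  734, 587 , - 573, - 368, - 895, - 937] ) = [ - 937, -895, - 692, - 573, - 368, - 5/4, 334,350, 587,734 ] 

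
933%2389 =933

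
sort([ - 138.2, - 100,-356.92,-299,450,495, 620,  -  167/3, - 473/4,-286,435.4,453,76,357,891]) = [ - 356.92, - 299 , - 286, - 138.2 , - 473/4 , - 100, - 167/3  ,  76,357,435.4, 450,453,495, 620,891 ]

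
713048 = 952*749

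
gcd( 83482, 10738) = 14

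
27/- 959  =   - 1+932/959 = - 0.03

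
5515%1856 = 1803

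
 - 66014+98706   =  32692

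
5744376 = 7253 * 792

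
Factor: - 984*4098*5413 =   -  2^4*3^2*41^1 * 683^1*5413^1= - 21827554416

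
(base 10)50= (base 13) 3B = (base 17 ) 2G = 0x32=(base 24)22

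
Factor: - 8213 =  - 43^1*191^1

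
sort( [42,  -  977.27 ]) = [ - 977.27, 42]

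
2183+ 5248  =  7431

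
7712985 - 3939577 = 3773408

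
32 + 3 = 35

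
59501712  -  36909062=22592650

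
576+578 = 1154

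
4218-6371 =-2153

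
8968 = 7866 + 1102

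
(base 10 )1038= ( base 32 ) 10e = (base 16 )40E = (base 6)4450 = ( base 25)1GD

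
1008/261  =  3+25/29 = 3.86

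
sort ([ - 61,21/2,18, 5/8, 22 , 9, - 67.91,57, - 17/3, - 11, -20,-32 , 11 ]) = [-67.91, - 61, - 32,  -  20,- 11, - 17/3,5/8, 9, 21/2,11, 18,22, 57 ]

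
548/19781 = 548/19781=0.03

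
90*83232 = 7490880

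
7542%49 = 45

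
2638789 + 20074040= 22712829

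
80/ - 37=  - 80/37   =  - 2.16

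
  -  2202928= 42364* (-52) 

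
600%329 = 271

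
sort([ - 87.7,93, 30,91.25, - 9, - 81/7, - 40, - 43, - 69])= [-87.7, - 69, - 43, - 40, -81/7, - 9, 30, 91.25, 93 ]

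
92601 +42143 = 134744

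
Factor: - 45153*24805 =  - 1120020165 = - 3^2 * 5^1 * 11^2* 29^1*41^1  *173^1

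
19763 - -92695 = 112458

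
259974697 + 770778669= 1030753366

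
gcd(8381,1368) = 1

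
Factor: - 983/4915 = - 1/5 = - 5^( - 1 )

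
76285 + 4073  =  80358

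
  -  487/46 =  - 487/46 = - 10.59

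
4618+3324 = 7942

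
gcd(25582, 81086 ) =2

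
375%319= 56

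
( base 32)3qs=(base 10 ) 3932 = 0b111101011100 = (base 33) 3k5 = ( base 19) AGI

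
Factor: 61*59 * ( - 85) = -305915 = - 5^1*17^1*59^1 * 61^1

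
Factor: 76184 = 2^3*89^1* 107^1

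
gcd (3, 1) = 1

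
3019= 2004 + 1015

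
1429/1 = 1429= 1429.00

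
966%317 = 15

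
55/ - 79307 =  - 55/79307 = - 0.00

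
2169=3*723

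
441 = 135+306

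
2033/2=1016 + 1/2 =1016.50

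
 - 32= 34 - 66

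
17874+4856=22730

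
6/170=3/85= 0.04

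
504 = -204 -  - 708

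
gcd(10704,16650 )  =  6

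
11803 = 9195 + 2608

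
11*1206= 13266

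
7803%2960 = 1883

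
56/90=28/45  =  0.62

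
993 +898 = 1891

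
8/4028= 2/1007 = 0.00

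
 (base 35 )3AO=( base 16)FD1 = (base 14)1693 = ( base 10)4049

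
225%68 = 21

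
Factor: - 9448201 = - 7^1 * 59^1*22877^1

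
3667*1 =3667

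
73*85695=6255735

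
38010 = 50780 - 12770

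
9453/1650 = 3151/550= 5.73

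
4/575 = 4/575=0.01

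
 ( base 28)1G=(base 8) 54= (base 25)1J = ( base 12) 38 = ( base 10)44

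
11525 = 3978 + 7547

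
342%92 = 66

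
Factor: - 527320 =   -  2^3*5^1*13183^1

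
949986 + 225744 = 1175730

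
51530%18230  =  15070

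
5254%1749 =7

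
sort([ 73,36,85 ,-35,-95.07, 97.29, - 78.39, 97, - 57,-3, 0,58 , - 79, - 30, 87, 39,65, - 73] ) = [ -95.07,-79, - 78.39,-73,-57, - 35, - 30, - 3, 0, 36, 39,58, 65,73, 85,  87, 97,97.29] 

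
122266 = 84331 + 37935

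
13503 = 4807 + 8696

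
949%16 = 5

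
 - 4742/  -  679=6+668/679 = 6.98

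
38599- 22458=16141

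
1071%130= 31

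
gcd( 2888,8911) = 19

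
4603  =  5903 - 1300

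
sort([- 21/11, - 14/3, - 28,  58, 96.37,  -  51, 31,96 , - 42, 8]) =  [ - 51,-42, - 28, - 14/3, - 21/11, 8, 31, 58, 96,96.37]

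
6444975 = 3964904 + 2480071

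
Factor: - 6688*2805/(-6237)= 568480/189 = 2^5*3^(  -  3 )*5^1*7^( - 1)*11^1*17^1*19^1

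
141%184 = 141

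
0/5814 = 0 = 0.00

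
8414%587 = 196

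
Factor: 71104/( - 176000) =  - 2^(-1 )*5^( - 3 )*101^1= - 101/250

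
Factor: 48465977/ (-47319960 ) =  - 2^( -3 ) * 3^ ( - 1 )*5^( - 1 )*7^1*41^1*47^1*83^ ( - 1 )*3593^1*4751^( - 1 )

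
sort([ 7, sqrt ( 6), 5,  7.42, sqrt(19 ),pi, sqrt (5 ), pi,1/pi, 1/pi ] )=[ 1/pi, 1/pi, sqrt (5), sqrt( 6 ), pi , pi, sqrt( 19), 5, 7,  7.42] 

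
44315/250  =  177 + 13/50 = 177.26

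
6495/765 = 8 + 25/51 = 8.49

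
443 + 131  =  574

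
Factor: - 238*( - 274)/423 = 2^2*3^(-2)* 7^1*17^1*47^( - 1) * 137^1 = 65212/423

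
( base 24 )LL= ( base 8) 1015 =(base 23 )mj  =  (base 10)525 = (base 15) 250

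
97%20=17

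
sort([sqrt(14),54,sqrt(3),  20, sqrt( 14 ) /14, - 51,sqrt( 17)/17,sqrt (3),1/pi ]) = [ - 51,sqrt( 17 ) /17,sqrt( 14)/14,1/pi,sqrt(3), sqrt(3 ), sqrt(14), 20,  54 ]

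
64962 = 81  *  802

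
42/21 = 2 = 2.00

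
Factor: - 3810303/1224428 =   -  2^( - 2 )*3^2*7^1*23^( - 1)*31^1*1951^1  *13309^(-1)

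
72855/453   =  24285/151 = 160.83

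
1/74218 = 1/74218 = 0.00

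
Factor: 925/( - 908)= - 2^( - 2) * 5^2*37^1*227^( - 1)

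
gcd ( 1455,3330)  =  15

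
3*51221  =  153663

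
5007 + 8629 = 13636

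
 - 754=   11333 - 12087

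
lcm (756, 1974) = 35532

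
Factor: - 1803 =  - 3^1*601^1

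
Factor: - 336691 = - 31^1*  10861^1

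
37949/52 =37949/52= 729.79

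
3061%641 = 497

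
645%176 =117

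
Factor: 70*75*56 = 294000  =  2^4*3^1 * 5^3*7^2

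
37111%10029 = 7024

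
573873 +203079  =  776952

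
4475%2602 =1873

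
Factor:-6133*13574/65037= - 83249342/65037 = -2^1*3^(-1)*7^ ( -1 )*11^1*19^( - 1 )*163^( - 1 )*617^1*6133^1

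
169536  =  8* 21192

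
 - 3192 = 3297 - 6489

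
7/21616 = 1/3088= 0.00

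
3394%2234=1160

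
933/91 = 10 + 23/91 = 10.25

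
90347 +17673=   108020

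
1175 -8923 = -7748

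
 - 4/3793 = - 4/3793 = - 0.00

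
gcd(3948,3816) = 12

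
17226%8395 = 436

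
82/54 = 41/27 = 1.52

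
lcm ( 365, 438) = 2190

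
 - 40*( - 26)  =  1040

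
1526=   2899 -1373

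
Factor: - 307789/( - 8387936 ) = 2^(-5)  *17^ ( - 2 )  *  347^1*887^1*907^( - 1)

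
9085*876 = 7958460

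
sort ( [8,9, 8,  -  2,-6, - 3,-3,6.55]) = [ - 6, - 3, - 3, - 2, 6.55, 8,8,  9]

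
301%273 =28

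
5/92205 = 1/18441 = 0.00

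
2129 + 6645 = 8774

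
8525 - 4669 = 3856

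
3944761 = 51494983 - 47550222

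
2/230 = 1/115 = 0.01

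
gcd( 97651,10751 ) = 1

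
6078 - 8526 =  - 2448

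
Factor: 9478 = 2^1*7^1*677^1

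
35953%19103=16850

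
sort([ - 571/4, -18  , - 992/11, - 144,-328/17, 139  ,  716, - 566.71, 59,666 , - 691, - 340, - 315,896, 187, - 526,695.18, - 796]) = [ - 796 , - 691, - 566.71, -526, - 340,-315 , - 144, - 571/4, - 992/11,-328/17,-18,  59 , 139,187, 666, 695.18,  716, 896]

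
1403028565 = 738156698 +664871867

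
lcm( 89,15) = 1335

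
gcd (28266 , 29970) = 6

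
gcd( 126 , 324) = 18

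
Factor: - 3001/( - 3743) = 19^( - 1)*197^( - 1)*3001^1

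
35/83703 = 35/83703 = 0.00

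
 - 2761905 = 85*(-32493)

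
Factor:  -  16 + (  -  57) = -73 = -73^1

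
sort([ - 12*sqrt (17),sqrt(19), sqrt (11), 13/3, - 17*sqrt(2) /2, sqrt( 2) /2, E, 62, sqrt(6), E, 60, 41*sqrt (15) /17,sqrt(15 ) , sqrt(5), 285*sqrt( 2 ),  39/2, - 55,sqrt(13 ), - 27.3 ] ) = [ - 55,  -  12 * sqrt( 17 ),- 27.3, - 17*sqrt ( 2)/2,sqrt(2)/2, sqrt( 5),sqrt ( 6 ), E,E  ,  sqrt(11 ),sqrt( 13 ) , sqrt ( 15),13/3,sqrt(19 ),41*sqrt (15) /17, 39/2, 60, 62 , 285 * sqrt(2)]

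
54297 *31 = 1683207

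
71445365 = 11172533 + 60272832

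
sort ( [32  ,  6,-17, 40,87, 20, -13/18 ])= [  -  17, - 13/18,6, 20, 32, 40,  87 ] 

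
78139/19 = 78139/19   =  4112.58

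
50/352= 25/176 =0.14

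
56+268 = 324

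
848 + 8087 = 8935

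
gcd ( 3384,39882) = 6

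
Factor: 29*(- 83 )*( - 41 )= 29^1 * 41^1*83^1 = 98687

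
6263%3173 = 3090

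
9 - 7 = 2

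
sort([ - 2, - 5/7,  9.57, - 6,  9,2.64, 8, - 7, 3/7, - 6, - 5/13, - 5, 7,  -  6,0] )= [-7, - 6,  -  6, - 6, - 5, - 2,- 5/7,-5/13, 0, 3/7, 2.64, 7, 8,9, 9.57] 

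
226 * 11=2486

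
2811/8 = 351 + 3/8= 351.38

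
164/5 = 164/5 = 32.80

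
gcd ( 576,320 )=64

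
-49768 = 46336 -96104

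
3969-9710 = - 5741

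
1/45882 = 1/45882 = 0.00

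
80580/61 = 1320+60/61 = 1320.98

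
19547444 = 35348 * 553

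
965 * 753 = 726645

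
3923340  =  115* 34116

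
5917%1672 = 901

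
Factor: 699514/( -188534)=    - 397/107=-107^(-1) *397^1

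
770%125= 20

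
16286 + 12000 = 28286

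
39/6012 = 13/2004=0.01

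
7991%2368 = 887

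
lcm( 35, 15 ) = 105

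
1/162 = 1/162=   0.01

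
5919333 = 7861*753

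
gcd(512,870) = 2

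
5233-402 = 4831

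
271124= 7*38732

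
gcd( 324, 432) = 108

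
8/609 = 8/609  =  0.01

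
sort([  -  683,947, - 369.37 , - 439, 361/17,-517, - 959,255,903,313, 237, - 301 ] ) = [ - 959, - 683, -517, - 439, - 369.37, - 301,361/17, 237, 255, 313, 903,  947 ]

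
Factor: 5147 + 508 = 5655= 3^1*5^1*13^1*29^1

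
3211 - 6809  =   - 3598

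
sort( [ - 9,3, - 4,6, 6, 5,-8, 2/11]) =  [  -  9, - 8, - 4,2/11, 3,5,  6,6 ] 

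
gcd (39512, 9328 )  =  88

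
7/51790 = 7/51790 = 0.00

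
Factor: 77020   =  2^2 * 5^1*3851^1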